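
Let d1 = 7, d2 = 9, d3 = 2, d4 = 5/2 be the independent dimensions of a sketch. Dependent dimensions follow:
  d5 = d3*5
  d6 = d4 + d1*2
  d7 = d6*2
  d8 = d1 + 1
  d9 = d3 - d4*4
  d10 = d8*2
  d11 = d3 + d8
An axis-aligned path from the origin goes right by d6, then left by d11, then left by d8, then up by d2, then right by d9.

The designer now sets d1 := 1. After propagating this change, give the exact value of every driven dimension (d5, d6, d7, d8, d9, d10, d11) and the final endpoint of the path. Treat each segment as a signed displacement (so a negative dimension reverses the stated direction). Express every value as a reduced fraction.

Apply edit: d1 := 1
  d5 = d3*5 = 10
  d6 = d4 + d1*2 = 9/2
  d7 = d6*2 = 9
  d8 = d1 + 1 = 2
  d9 = d3 - d4*4 = -8
  d10 = d8*2 = 4
  d11 = d3 + d8 = 4
Walk from origin (0, 0):
  seg 1: right by d6 = 9/2 → (9/2, 0)
  seg 2: left by d11 = 4 → (1/2, 0)
  seg 3: left by d8 = 2 → (-3/2, 0)
  seg 4: up by d2 = 9 → (-3/2, 9)
  seg 5: right by d9 = -8 → (-19/2, 9)

d5 = 10
d6 = 9/2
d7 = 9
d8 = 2
d9 = -8
d10 = 4
d11 = 4
endpoint = (-19/2, 9)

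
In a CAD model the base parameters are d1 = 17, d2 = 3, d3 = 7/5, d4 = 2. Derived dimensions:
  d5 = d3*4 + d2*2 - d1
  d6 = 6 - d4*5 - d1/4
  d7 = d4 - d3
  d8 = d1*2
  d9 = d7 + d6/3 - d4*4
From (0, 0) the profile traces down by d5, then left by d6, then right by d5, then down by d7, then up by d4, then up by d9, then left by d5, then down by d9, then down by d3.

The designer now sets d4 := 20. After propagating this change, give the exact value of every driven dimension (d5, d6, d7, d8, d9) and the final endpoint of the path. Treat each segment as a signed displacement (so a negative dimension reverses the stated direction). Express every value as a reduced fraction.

Apply edit: d4 := 20
  d5 = d3*4 + d2*2 - d1 = -27/5
  d6 = 6 - d4*5 - d1/4 = -393/4
  d7 = d4 - d3 = 93/5
  d8 = d1*2 = 34
  d9 = d7 + d6/3 - d4*4 = -1883/20
Walk from origin (0, 0):
  seg 1: down by d5 = -27/5 → (0, 27/5)
  seg 2: left by d6 = -393/4 → (393/4, 27/5)
  seg 3: right by d5 = -27/5 → (1857/20, 27/5)
  seg 4: down by d7 = 93/5 → (1857/20, -66/5)
  seg 5: up by d4 = 20 → (1857/20, 34/5)
  seg 6: up by d9 = -1883/20 → (1857/20, -1747/20)
  seg 7: left by d5 = -27/5 → (393/4, -1747/20)
  seg 8: down by d9 = -1883/20 → (393/4, 34/5)
  seg 9: down by d3 = 7/5 → (393/4, 27/5)

d5 = -27/5
d6 = -393/4
d7 = 93/5
d8 = 34
d9 = -1883/20
endpoint = (393/4, 27/5)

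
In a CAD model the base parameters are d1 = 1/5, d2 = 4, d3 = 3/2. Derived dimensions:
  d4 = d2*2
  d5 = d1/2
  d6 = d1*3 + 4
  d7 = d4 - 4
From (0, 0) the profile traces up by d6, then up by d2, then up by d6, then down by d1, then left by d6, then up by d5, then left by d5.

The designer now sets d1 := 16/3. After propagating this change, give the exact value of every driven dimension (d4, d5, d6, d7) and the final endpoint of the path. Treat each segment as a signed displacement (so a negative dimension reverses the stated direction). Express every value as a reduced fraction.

d4 = 8
d5 = 8/3
d6 = 20
d7 = 4
endpoint = (-68/3, 124/3)

Apply edit: d1 := 16/3
  d4 = d2*2 = 8
  d5 = d1/2 = 8/3
  d6 = d1*3 + 4 = 20
  d7 = d4 - 4 = 4
Walk from origin (0, 0):
  seg 1: up by d6 = 20 → (0, 20)
  seg 2: up by d2 = 4 → (0, 24)
  seg 3: up by d6 = 20 → (0, 44)
  seg 4: down by d1 = 16/3 → (0, 116/3)
  seg 5: left by d6 = 20 → (-20, 116/3)
  seg 6: up by d5 = 8/3 → (-20, 124/3)
  seg 7: left by d5 = 8/3 → (-68/3, 124/3)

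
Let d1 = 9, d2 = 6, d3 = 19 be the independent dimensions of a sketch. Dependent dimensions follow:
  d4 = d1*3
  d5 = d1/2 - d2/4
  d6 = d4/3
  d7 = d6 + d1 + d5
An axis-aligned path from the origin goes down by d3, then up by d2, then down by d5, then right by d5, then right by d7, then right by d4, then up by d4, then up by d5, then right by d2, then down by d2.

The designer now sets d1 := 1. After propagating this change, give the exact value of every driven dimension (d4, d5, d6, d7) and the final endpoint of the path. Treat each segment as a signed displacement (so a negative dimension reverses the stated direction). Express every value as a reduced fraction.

d4 = 3
d5 = -1
d6 = 1
d7 = 1
endpoint = (9, -16)

Apply edit: d1 := 1
  d4 = d1*3 = 3
  d5 = d1/2 - d2/4 = -1
  d6 = d4/3 = 1
  d7 = d6 + d1 + d5 = 1
Walk from origin (0, 0):
  seg 1: down by d3 = 19 → (0, -19)
  seg 2: up by d2 = 6 → (0, -13)
  seg 3: down by d5 = -1 → (0, -12)
  seg 4: right by d5 = -1 → (-1, -12)
  seg 5: right by d7 = 1 → (0, -12)
  seg 6: right by d4 = 3 → (3, -12)
  seg 7: up by d4 = 3 → (3, -9)
  seg 8: up by d5 = -1 → (3, -10)
  seg 9: right by d2 = 6 → (9, -10)
  seg 10: down by d2 = 6 → (9, -16)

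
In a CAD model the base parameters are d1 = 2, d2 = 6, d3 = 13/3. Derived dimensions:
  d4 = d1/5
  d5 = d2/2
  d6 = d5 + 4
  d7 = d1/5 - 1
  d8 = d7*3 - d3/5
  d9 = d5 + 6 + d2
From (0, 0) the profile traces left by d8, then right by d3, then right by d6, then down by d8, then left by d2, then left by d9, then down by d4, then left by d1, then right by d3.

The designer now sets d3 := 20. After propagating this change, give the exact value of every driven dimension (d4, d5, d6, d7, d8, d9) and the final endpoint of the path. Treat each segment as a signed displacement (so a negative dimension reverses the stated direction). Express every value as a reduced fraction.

d4 = 2/5
d5 = 3
d6 = 7
d7 = -3/5
d8 = -29/5
d9 = 15
endpoint = (149/5, 27/5)

Apply edit: d3 := 20
  d4 = d1/5 = 2/5
  d5 = d2/2 = 3
  d6 = d5 + 4 = 7
  d7 = d1/5 - 1 = -3/5
  d8 = d7*3 - d3/5 = -29/5
  d9 = d5 + 6 + d2 = 15
Walk from origin (0, 0):
  seg 1: left by d8 = -29/5 → (29/5, 0)
  seg 2: right by d3 = 20 → (129/5, 0)
  seg 3: right by d6 = 7 → (164/5, 0)
  seg 4: down by d8 = -29/5 → (164/5, 29/5)
  seg 5: left by d2 = 6 → (134/5, 29/5)
  seg 6: left by d9 = 15 → (59/5, 29/5)
  seg 7: down by d4 = 2/5 → (59/5, 27/5)
  seg 8: left by d1 = 2 → (49/5, 27/5)
  seg 9: right by d3 = 20 → (149/5, 27/5)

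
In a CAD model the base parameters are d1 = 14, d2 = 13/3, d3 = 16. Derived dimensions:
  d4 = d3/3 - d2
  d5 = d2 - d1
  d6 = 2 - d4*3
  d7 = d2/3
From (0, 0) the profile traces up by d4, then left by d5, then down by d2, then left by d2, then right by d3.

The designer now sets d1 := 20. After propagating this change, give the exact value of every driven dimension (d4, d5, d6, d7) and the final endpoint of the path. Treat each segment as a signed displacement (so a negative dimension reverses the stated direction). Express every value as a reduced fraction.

d4 = 1
d5 = -47/3
d6 = -1
d7 = 13/9
endpoint = (82/3, -10/3)

Apply edit: d1 := 20
  d4 = d3/3 - d2 = 1
  d5 = d2 - d1 = -47/3
  d6 = 2 - d4*3 = -1
  d7 = d2/3 = 13/9
Walk from origin (0, 0):
  seg 1: up by d4 = 1 → (0, 1)
  seg 2: left by d5 = -47/3 → (47/3, 1)
  seg 3: down by d2 = 13/3 → (47/3, -10/3)
  seg 4: left by d2 = 13/3 → (34/3, -10/3)
  seg 5: right by d3 = 16 → (82/3, -10/3)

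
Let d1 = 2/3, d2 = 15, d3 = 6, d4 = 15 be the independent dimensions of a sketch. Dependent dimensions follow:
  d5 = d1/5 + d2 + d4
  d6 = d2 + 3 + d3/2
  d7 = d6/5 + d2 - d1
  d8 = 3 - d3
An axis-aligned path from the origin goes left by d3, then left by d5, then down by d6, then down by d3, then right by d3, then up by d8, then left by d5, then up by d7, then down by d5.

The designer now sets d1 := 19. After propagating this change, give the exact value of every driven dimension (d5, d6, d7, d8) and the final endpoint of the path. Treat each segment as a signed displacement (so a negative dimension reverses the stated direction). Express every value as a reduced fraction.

d5 = 169/5
d6 = 21
d7 = 1/5
d8 = -3
endpoint = (-338/5, -318/5)

Apply edit: d1 := 19
  d5 = d1/5 + d2 + d4 = 169/5
  d6 = d2 + 3 + d3/2 = 21
  d7 = d6/5 + d2 - d1 = 1/5
  d8 = 3 - d3 = -3
Walk from origin (0, 0):
  seg 1: left by d3 = 6 → (-6, 0)
  seg 2: left by d5 = 169/5 → (-199/5, 0)
  seg 3: down by d6 = 21 → (-199/5, -21)
  seg 4: down by d3 = 6 → (-199/5, -27)
  seg 5: right by d3 = 6 → (-169/5, -27)
  seg 6: up by d8 = -3 → (-169/5, -30)
  seg 7: left by d5 = 169/5 → (-338/5, -30)
  seg 8: up by d7 = 1/5 → (-338/5, -149/5)
  seg 9: down by d5 = 169/5 → (-338/5, -318/5)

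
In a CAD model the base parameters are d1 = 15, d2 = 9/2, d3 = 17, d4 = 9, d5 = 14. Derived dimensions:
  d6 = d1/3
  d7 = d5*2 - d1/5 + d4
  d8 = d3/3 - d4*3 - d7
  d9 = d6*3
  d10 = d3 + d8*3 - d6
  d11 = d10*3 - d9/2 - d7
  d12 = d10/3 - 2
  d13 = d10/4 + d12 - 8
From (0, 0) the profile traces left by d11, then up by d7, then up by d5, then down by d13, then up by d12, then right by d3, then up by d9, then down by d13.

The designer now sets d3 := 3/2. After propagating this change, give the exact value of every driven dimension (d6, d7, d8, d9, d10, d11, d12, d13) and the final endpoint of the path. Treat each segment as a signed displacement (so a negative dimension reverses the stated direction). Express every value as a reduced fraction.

d6 = 5
d7 = 34
d8 = -121/2
d9 = 15
d10 = -185
d11 = -1193/2
d12 = -191/3
d13 = -1415/12
endpoint = (598, 1411/6)

Apply edit: d3 := 3/2
  d6 = d1/3 = 5
  d7 = d5*2 - d1/5 + d4 = 34
  d8 = d3/3 - d4*3 - d7 = -121/2
  d9 = d6*3 = 15
  d10 = d3 + d8*3 - d6 = -185
  d11 = d10*3 - d9/2 - d7 = -1193/2
  d12 = d10/3 - 2 = -191/3
  d13 = d10/4 + d12 - 8 = -1415/12
Walk from origin (0, 0):
  seg 1: left by d11 = -1193/2 → (1193/2, 0)
  seg 2: up by d7 = 34 → (1193/2, 34)
  seg 3: up by d5 = 14 → (1193/2, 48)
  seg 4: down by d13 = -1415/12 → (1193/2, 1991/12)
  seg 5: up by d12 = -191/3 → (1193/2, 409/4)
  seg 6: right by d3 = 3/2 → (598, 409/4)
  seg 7: up by d9 = 15 → (598, 469/4)
  seg 8: down by d13 = -1415/12 → (598, 1411/6)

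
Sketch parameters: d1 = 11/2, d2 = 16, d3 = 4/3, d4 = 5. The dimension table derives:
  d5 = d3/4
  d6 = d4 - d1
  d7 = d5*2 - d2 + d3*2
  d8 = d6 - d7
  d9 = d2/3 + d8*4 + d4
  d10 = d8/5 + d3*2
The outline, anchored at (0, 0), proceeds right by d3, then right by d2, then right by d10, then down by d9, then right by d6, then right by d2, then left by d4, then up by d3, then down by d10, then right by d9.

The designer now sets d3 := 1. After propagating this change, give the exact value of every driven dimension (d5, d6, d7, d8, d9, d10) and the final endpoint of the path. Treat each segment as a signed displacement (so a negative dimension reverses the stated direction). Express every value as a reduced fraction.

Apply edit: d3 := 1
  d5 = d3/4 = 1/4
  d6 = d4 - d1 = -1/2
  d7 = d5*2 - d2 + d3*2 = -27/2
  d8 = d6 - d7 = 13
  d9 = d2/3 + d8*4 + d4 = 187/3
  d10 = d8/5 + d3*2 = 23/5
Walk from origin (0, 0):
  seg 1: right by d3 = 1 → (1, 0)
  seg 2: right by d2 = 16 → (17, 0)
  seg 3: right by d10 = 23/5 → (108/5, 0)
  seg 4: down by d9 = 187/3 → (108/5, -187/3)
  seg 5: right by d6 = -1/2 → (211/10, -187/3)
  seg 6: right by d2 = 16 → (371/10, -187/3)
  seg 7: left by d4 = 5 → (321/10, -187/3)
  seg 8: up by d3 = 1 → (321/10, -184/3)
  seg 9: down by d10 = 23/5 → (321/10, -989/15)
  seg 10: right by d9 = 187/3 → (2833/30, -989/15)

d5 = 1/4
d6 = -1/2
d7 = -27/2
d8 = 13
d9 = 187/3
d10 = 23/5
endpoint = (2833/30, -989/15)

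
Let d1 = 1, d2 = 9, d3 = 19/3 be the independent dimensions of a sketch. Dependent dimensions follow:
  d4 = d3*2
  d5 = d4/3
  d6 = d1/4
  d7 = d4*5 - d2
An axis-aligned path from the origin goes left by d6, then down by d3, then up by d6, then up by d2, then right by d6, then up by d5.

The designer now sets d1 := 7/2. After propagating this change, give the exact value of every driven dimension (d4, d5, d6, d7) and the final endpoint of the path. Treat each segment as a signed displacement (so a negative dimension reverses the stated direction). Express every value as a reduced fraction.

Apply edit: d1 := 7/2
  d4 = d3*2 = 38/3
  d5 = d4/3 = 38/9
  d6 = d1/4 = 7/8
  d7 = d4*5 - d2 = 163/3
Walk from origin (0, 0):
  seg 1: left by d6 = 7/8 → (-7/8, 0)
  seg 2: down by d3 = 19/3 → (-7/8, -19/3)
  seg 3: up by d6 = 7/8 → (-7/8, -131/24)
  seg 4: up by d2 = 9 → (-7/8, 85/24)
  seg 5: right by d6 = 7/8 → (0, 85/24)
  seg 6: up by d5 = 38/9 → (0, 559/72)

d4 = 38/3
d5 = 38/9
d6 = 7/8
d7 = 163/3
endpoint = (0, 559/72)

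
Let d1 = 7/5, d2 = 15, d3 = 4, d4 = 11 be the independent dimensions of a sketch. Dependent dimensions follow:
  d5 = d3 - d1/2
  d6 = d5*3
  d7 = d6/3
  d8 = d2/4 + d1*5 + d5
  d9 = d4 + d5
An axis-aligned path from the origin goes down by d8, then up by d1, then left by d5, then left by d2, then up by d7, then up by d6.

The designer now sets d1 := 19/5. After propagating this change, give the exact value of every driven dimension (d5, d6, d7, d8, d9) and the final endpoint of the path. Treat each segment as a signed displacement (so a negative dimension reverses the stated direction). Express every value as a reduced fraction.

Apply edit: d1 := 19/5
  d5 = d3 - d1/2 = 21/10
  d6 = d5*3 = 63/10
  d7 = d6/3 = 21/10
  d8 = d2/4 + d1*5 + d5 = 497/20
  d9 = d4 + d5 = 131/10
Walk from origin (0, 0):
  seg 1: down by d8 = 497/20 → (0, -497/20)
  seg 2: up by d1 = 19/5 → (0, -421/20)
  seg 3: left by d5 = 21/10 → (-21/10, -421/20)
  seg 4: left by d2 = 15 → (-171/10, -421/20)
  seg 5: up by d7 = 21/10 → (-171/10, -379/20)
  seg 6: up by d6 = 63/10 → (-171/10, -253/20)

d5 = 21/10
d6 = 63/10
d7 = 21/10
d8 = 497/20
d9 = 131/10
endpoint = (-171/10, -253/20)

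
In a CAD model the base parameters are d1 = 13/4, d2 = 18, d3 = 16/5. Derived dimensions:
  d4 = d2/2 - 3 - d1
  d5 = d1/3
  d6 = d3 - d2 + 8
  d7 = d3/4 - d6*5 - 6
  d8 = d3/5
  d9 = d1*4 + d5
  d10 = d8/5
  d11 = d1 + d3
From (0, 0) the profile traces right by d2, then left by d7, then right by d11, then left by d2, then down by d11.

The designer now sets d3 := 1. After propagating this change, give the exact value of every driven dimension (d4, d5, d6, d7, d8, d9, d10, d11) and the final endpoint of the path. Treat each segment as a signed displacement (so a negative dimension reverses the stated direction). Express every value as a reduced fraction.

Apply edit: d3 := 1
  d4 = d2/2 - 3 - d1 = 11/4
  d5 = d1/3 = 13/12
  d6 = d3 - d2 + 8 = -9
  d7 = d3/4 - d6*5 - 6 = 157/4
  d8 = d3/5 = 1/5
  d9 = d1*4 + d5 = 169/12
  d10 = d8/5 = 1/25
  d11 = d1 + d3 = 17/4
Walk from origin (0, 0):
  seg 1: right by d2 = 18 → (18, 0)
  seg 2: left by d7 = 157/4 → (-85/4, 0)
  seg 3: right by d11 = 17/4 → (-17, 0)
  seg 4: left by d2 = 18 → (-35, 0)
  seg 5: down by d11 = 17/4 → (-35, -17/4)

d4 = 11/4
d5 = 13/12
d6 = -9
d7 = 157/4
d8 = 1/5
d9 = 169/12
d10 = 1/25
d11 = 17/4
endpoint = (-35, -17/4)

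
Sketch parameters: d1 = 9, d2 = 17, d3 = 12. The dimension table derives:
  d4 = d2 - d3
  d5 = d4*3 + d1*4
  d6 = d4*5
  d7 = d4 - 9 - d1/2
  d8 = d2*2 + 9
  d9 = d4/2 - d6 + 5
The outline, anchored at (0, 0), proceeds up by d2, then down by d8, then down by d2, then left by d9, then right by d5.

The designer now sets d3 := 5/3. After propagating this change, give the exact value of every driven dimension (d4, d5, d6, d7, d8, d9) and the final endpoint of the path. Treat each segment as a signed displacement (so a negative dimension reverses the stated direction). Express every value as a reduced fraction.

Apply edit: d3 := 5/3
  d4 = d2 - d3 = 46/3
  d5 = d4*3 + d1*4 = 82
  d6 = d4*5 = 230/3
  d7 = d4 - 9 - d1/2 = 11/6
  d8 = d2*2 + 9 = 43
  d9 = d4/2 - d6 + 5 = -64
Walk from origin (0, 0):
  seg 1: up by d2 = 17 → (0, 17)
  seg 2: down by d8 = 43 → (0, -26)
  seg 3: down by d2 = 17 → (0, -43)
  seg 4: left by d9 = -64 → (64, -43)
  seg 5: right by d5 = 82 → (146, -43)

d4 = 46/3
d5 = 82
d6 = 230/3
d7 = 11/6
d8 = 43
d9 = -64
endpoint = (146, -43)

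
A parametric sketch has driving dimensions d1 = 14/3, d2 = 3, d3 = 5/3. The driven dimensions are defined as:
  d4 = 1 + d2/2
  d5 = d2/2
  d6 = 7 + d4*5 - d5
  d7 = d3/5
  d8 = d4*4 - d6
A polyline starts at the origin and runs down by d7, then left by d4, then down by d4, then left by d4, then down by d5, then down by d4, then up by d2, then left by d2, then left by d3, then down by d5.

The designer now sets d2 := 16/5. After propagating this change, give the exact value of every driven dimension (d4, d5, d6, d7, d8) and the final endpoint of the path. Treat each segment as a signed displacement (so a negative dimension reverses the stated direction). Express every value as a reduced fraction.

Apply edit: d2 := 16/5
  d4 = 1 + d2/2 = 13/5
  d5 = d2/2 = 8/5
  d6 = 7 + d4*5 - d5 = 92/5
  d7 = d3/5 = 1/3
  d8 = d4*4 - d6 = -8
Walk from origin (0, 0):
  seg 1: down by d7 = 1/3 → (0, -1/3)
  seg 2: left by d4 = 13/5 → (-13/5, -1/3)
  seg 3: down by d4 = 13/5 → (-13/5, -44/15)
  seg 4: left by d4 = 13/5 → (-26/5, -44/15)
  seg 5: down by d5 = 8/5 → (-26/5, -68/15)
  seg 6: down by d4 = 13/5 → (-26/5, -107/15)
  seg 7: up by d2 = 16/5 → (-26/5, -59/15)
  seg 8: left by d2 = 16/5 → (-42/5, -59/15)
  seg 9: left by d3 = 5/3 → (-151/15, -59/15)
  seg 10: down by d5 = 8/5 → (-151/15, -83/15)

d4 = 13/5
d5 = 8/5
d6 = 92/5
d7 = 1/3
d8 = -8
endpoint = (-151/15, -83/15)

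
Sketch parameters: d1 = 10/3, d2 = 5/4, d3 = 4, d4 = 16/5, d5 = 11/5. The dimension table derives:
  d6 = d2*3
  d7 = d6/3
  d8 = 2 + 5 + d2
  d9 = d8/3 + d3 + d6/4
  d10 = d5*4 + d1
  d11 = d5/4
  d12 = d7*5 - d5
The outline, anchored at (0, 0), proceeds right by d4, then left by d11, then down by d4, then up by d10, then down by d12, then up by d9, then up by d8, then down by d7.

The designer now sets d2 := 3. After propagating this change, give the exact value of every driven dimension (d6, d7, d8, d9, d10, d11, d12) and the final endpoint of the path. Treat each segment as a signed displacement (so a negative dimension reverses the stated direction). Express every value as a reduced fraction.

Apply edit: d2 := 3
  d6 = d2*3 = 9
  d7 = d6/3 = 3
  d8 = 2 + 5 + d2 = 10
  d9 = d8/3 + d3 + d6/4 = 115/12
  d10 = d5*4 + d1 = 182/15
  d11 = d5/4 = 11/20
  d12 = d7*5 - d5 = 64/5
Walk from origin (0, 0):
  seg 1: right by d4 = 16/5 → (16/5, 0)
  seg 2: left by d11 = 11/20 → (53/20, 0)
  seg 3: down by d4 = 16/5 → (53/20, -16/5)
  seg 4: up by d10 = 182/15 → (53/20, 134/15)
  seg 5: down by d12 = 64/5 → (53/20, -58/15)
  seg 6: up by d9 = 115/12 → (53/20, 343/60)
  seg 7: up by d8 = 10 → (53/20, 943/60)
  seg 8: down by d7 = 3 → (53/20, 763/60)

d6 = 9
d7 = 3
d8 = 10
d9 = 115/12
d10 = 182/15
d11 = 11/20
d12 = 64/5
endpoint = (53/20, 763/60)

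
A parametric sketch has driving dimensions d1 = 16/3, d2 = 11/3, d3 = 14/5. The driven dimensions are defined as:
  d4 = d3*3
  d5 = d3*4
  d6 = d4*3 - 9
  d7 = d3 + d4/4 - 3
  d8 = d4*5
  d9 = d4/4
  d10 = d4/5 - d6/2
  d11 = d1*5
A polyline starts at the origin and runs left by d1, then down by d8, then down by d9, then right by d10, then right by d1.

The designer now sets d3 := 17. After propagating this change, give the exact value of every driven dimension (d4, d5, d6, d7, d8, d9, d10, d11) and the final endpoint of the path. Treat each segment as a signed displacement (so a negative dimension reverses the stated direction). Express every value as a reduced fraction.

d4 = 51
d5 = 68
d6 = 144
d7 = 107/4
d8 = 255
d9 = 51/4
d10 = -309/5
d11 = 80/3
endpoint = (-309/5, -1071/4)

Apply edit: d3 := 17
  d4 = d3*3 = 51
  d5 = d3*4 = 68
  d6 = d4*3 - 9 = 144
  d7 = d3 + d4/4 - 3 = 107/4
  d8 = d4*5 = 255
  d9 = d4/4 = 51/4
  d10 = d4/5 - d6/2 = -309/5
  d11 = d1*5 = 80/3
Walk from origin (0, 0):
  seg 1: left by d1 = 16/3 → (-16/3, 0)
  seg 2: down by d8 = 255 → (-16/3, -255)
  seg 3: down by d9 = 51/4 → (-16/3, -1071/4)
  seg 4: right by d10 = -309/5 → (-1007/15, -1071/4)
  seg 5: right by d1 = 16/3 → (-309/5, -1071/4)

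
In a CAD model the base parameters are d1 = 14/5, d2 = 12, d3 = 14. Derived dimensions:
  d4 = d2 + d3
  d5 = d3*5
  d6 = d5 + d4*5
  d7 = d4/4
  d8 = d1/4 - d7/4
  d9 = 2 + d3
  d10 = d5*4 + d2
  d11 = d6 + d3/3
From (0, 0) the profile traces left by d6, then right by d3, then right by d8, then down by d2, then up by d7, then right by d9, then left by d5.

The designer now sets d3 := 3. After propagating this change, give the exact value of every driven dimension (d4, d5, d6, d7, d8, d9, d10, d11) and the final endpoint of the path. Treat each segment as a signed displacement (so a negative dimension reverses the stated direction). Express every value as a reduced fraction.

Apply edit: d3 := 3
  d4 = d2 + d3 = 15
  d5 = d3*5 = 15
  d6 = d5 + d4*5 = 90
  d7 = d4/4 = 15/4
  d8 = d1/4 - d7/4 = -19/80
  d9 = 2 + d3 = 5
  d10 = d5*4 + d2 = 72
  d11 = d6 + d3/3 = 91
Walk from origin (0, 0):
  seg 1: left by d6 = 90 → (-90, 0)
  seg 2: right by d3 = 3 → (-87, 0)
  seg 3: right by d8 = -19/80 → (-6979/80, 0)
  seg 4: down by d2 = 12 → (-6979/80, -12)
  seg 5: up by d7 = 15/4 → (-6979/80, -33/4)
  seg 6: right by d9 = 5 → (-6579/80, -33/4)
  seg 7: left by d5 = 15 → (-7779/80, -33/4)

d4 = 15
d5 = 15
d6 = 90
d7 = 15/4
d8 = -19/80
d9 = 5
d10 = 72
d11 = 91
endpoint = (-7779/80, -33/4)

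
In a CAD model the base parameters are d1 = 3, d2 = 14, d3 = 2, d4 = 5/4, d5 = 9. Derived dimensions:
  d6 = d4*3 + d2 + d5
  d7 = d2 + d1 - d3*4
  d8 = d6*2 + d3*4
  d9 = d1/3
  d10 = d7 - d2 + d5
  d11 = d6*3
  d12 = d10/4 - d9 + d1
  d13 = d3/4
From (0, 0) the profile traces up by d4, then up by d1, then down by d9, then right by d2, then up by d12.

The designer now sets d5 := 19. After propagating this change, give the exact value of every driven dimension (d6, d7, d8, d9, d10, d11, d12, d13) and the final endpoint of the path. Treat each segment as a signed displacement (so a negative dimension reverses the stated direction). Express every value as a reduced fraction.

Apply edit: d5 := 19
  d6 = d4*3 + d2 + d5 = 147/4
  d7 = d2 + d1 - d3*4 = 9
  d8 = d6*2 + d3*4 = 163/2
  d9 = d1/3 = 1
  d10 = d7 - d2 + d5 = 14
  d11 = d6*3 = 441/4
  d12 = d10/4 - d9 + d1 = 11/2
  d13 = d3/4 = 1/2
Walk from origin (0, 0):
  seg 1: up by d4 = 5/4 → (0, 5/4)
  seg 2: up by d1 = 3 → (0, 17/4)
  seg 3: down by d9 = 1 → (0, 13/4)
  seg 4: right by d2 = 14 → (14, 13/4)
  seg 5: up by d12 = 11/2 → (14, 35/4)

d6 = 147/4
d7 = 9
d8 = 163/2
d9 = 1
d10 = 14
d11 = 441/4
d12 = 11/2
d13 = 1/2
endpoint = (14, 35/4)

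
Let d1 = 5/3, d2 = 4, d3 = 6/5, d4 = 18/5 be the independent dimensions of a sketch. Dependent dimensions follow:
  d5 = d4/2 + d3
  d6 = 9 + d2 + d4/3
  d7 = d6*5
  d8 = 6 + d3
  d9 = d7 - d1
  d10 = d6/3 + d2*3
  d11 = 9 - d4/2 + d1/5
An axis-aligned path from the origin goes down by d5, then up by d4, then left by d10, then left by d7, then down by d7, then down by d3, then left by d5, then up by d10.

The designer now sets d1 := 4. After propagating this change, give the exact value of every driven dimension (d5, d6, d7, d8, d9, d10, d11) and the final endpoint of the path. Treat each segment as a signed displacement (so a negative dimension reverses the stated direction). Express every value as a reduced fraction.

d5 = 3
d6 = 71/5
d7 = 71
d8 = 36/5
d9 = 67
d10 = 251/15
d11 = 8
endpoint = (-1361/15, -823/15)

Apply edit: d1 := 4
  d5 = d4/2 + d3 = 3
  d6 = 9 + d2 + d4/3 = 71/5
  d7 = d6*5 = 71
  d8 = 6 + d3 = 36/5
  d9 = d7 - d1 = 67
  d10 = d6/3 + d2*3 = 251/15
  d11 = 9 - d4/2 + d1/5 = 8
Walk from origin (0, 0):
  seg 1: down by d5 = 3 → (0, -3)
  seg 2: up by d4 = 18/5 → (0, 3/5)
  seg 3: left by d10 = 251/15 → (-251/15, 3/5)
  seg 4: left by d7 = 71 → (-1316/15, 3/5)
  seg 5: down by d7 = 71 → (-1316/15, -352/5)
  seg 6: down by d3 = 6/5 → (-1316/15, -358/5)
  seg 7: left by d5 = 3 → (-1361/15, -358/5)
  seg 8: up by d10 = 251/15 → (-1361/15, -823/15)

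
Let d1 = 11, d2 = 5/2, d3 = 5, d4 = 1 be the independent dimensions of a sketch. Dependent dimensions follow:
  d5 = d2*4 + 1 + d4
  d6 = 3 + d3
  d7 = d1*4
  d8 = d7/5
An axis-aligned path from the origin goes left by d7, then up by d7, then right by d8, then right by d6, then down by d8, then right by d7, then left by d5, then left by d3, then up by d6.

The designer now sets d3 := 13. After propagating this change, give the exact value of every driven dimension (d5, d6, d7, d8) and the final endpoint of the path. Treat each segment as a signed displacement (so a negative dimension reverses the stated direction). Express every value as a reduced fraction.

Apply edit: d3 := 13
  d5 = d2*4 + 1 + d4 = 12
  d6 = 3 + d3 = 16
  d7 = d1*4 = 44
  d8 = d7/5 = 44/5
Walk from origin (0, 0):
  seg 1: left by d7 = 44 → (-44, 0)
  seg 2: up by d7 = 44 → (-44, 44)
  seg 3: right by d8 = 44/5 → (-176/5, 44)
  seg 4: right by d6 = 16 → (-96/5, 44)
  seg 5: down by d8 = 44/5 → (-96/5, 176/5)
  seg 6: right by d7 = 44 → (124/5, 176/5)
  seg 7: left by d5 = 12 → (64/5, 176/5)
  seg 8: left by d3 = 13 → (-1/5, 176/5)
  seg 9: up by d6 = 16 → (-1/5, 256/5)

d5 = 12
d6 = 16
d7 = 44
d8 = 44/5
endpoint = (-1/5, 256/5)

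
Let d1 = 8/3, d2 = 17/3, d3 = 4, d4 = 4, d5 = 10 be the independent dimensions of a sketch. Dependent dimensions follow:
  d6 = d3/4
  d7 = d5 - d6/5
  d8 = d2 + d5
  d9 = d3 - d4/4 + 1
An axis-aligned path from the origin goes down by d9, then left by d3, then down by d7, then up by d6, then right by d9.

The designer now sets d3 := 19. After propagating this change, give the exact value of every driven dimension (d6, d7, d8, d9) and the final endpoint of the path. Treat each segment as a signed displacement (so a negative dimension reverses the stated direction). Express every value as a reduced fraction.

d6 = 19/4
d7 = 181/20
d8 = 47/3
d9 = 19
endpoint = (0, -233/10)

Apply edit: d3 := 19
  d6 = d3/4 = 19/4
  d7 = d5 - d6/5 = 181/20
  d8 = d2 + d5 = 47/3
  d9 = d3 - d4/4 + 1 = 19
Walk from origin (0, 0):
  seg 1: down by d9 = 19 → (0, -19)
  seg 2: left by d3 = 19 → (-19, -19)
  seg 3: down by d7 = 181/20 → (-19, -561/20)
  seg 4: up by d6 = 19/4 → (-19, -233/10)
  seg 5: right by d9 = 19 → (0, -233/10)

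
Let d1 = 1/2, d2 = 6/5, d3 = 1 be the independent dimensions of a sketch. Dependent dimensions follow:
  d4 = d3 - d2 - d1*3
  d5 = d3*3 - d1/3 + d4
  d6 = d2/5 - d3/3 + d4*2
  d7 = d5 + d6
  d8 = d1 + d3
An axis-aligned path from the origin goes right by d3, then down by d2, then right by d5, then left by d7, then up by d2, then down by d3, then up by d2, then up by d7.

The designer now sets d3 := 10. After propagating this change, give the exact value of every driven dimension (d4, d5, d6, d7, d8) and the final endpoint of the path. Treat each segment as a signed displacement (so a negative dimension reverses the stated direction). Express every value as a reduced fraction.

d4 = 73/10
d5 = 557/15
d6 = 863/75
d7 = 1216/25
d8 = 21/2
endpoint = (-113/75, 996/25)

Apply edit: d3 := 10
  d4 = d3 - d2 - d1*3 = 73/10
  d5 = d3*3 - d1/3 + d4 = 557/15
  d6 = d2/5 - d3/3 + d4*2 = 863/75
  d7 = d5 + d6 = 1216/25
  d8 = d1 + d3 = 21/2
Walk from origin (0, 0):
  seg 1: right by d3 = 10 → (10, 0)
  seg 2: down by d2 = 6/5 → (10, -6/5)
  seg 3: right by d5 = 557/15 → (707/15, -6/5)
  seg 4: left by d7 = 1216/25 → (-113/75, -6/5)
  seg 5: up by d2 = 6/5 → (-113/75, 0)
  seg 6: down by d3 = 10 → (-113/75, -10)
  seg 7: up by d2 = 6/5 → (-113/75, -44/5)
  seg 8: up by d7 = 1216/25 → (-113/75, 996/25)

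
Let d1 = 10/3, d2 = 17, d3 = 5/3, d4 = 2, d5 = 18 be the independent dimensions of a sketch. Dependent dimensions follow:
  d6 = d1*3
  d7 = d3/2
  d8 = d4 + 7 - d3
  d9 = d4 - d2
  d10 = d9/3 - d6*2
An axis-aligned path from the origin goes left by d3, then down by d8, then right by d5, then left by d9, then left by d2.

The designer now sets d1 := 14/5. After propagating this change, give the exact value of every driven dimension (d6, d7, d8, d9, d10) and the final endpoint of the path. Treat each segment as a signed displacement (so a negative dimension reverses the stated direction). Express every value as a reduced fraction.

d6 = 42/5
d7 = 5/6
d8 = 22/3
d9 = -15
d10 = -109/5
endpoint = (43/3, -22/3)

Apply edit: d1 := 14/5
  d6 = d1*3 = 42/5
  d7 = d3/2 = 5/6
  d8 = d4 + 7 - d3 = 22/3
  d9 = d4 - d2 = -15
  d10 = d9/3 - d6*2 = -109/5
Walk from origin (0, 0):
  seg 1: left by d3 = 5/3 → (-5/3, 0)
  seg 2: down by d8 = 22/3 → (-5/3, -22/3)
  seg 3: right by d5 = 18 → (49/3, -22/3)
  seg 4: left by d9 = -15 → (94/3, -22/3)
  seg 5: left by d2 = 17 → (43/3, -22/3)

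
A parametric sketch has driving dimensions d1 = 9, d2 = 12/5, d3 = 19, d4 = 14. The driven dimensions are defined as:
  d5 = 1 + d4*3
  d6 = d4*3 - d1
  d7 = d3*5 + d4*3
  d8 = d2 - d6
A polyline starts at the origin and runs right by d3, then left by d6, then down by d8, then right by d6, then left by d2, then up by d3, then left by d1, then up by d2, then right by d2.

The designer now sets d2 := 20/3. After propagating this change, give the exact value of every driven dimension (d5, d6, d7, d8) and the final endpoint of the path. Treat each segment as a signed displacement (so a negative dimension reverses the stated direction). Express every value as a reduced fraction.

Apply edit: d2 := 20/3
  d5 = 1 + d4*3 = 43
  d6 = d4*3 - d1 = 33
  d7 = d3*5 + d4*3 = 137
  d8 = d2 - d6 = -79/3
Walk from origin (0, 0):
  seg 1: right by d3 = 19 → (19, 0)
  seg 2: left by d6 = 33 → (-14, 0)
  seg 3: down by d8 = -79/3 → (-14, 79/3)
  seg 4: right by d6 = 33 → (19, 79/3)
  seg 5: left by d2 = 20/3 → (37/3, 79/3)
  seg 6: up by d3 = 19 → (37/3, 136/3)
  seg 7: left by d1 = 9 → (10/3, 136/3)
  seg 8: up by d2 = 20/3 → (10/3, 52)
  seg 9: right by d2 = 20/3 → (10, 52)

d5 = 43
d6 = 33
d7 = 137
d8 = -79/3
endpoint = (10, 52)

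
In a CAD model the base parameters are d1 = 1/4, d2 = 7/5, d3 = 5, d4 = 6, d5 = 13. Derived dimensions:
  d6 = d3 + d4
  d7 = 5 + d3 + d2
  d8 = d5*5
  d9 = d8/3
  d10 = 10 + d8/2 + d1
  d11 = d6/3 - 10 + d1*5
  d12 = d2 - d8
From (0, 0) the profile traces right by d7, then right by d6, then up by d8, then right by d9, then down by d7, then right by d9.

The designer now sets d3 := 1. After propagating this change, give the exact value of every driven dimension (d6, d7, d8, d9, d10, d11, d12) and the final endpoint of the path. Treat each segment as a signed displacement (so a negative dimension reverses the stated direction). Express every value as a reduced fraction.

d6 = 7
d7 = 37/5
d8 = 65
d9 = 65/3
d10 = 171/4
d11 = -77/12
d12 = -318/5
endpoint = (866/15, 288/5)

Apply edit: d3 := 1
  d6 = d3 + d4 = 7
  d7 = 5 + d3 + d2 = 37/5
  d8 = d5*5 = 65
  d9 = d8/3 = 65/3
  d10 = 10 + d8/2 + d1 = 171/4
  d11 = d6/3 - 10 + d1*5 = -77/12
  d12 = d2 - d8 = -318/5
Walk from origin (0, 0):
  seg 1: right by d7 = 37/5 → (37/5, 0)
  seg 2: right by d6 = 7 → (72/5, 0)
  seg 3: up by d8 = 65 → (72/5, 65)
  seg 4: right by d9 = 65/3 → (541/15, 65)
  seg 5: down by d7 = 37/5 → (541/15, 288/5)
  seg 6: right by d9 = 65/3 → (866/15, 288/5)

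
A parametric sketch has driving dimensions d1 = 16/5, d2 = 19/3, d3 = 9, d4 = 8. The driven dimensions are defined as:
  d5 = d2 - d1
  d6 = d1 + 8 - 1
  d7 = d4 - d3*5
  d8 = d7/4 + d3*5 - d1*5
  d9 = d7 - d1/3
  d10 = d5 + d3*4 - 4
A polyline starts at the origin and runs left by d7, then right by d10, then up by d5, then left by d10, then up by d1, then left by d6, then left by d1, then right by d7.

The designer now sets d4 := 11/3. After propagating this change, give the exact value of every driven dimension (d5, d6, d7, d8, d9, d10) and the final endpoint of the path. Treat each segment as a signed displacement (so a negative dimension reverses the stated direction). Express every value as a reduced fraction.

Apply edit: d4 := 11/3
  d5 = d2 - d1 = 47/15
  d6 = d1 + 8 - 1 = 51/5
  d7 = d4 - d3*5 = -124/3
  d8 = d7/4 + d3*5 - d1*5 = 56/3
  d9 = d7 - d1/3 = -212/5
  d10 = d5 + d3*4 - 4 = 527/15
Walk from origin (0, 0):
  seg 1: left by d7 = -124/3 → (124/3, 0)
  seg 2: right by d10 = 527/15 → (1147/15, 0)
  seg 3: up by d5 = 47/15 → (1147/15, 47/15)
  seg 4: left by d10 = 527/15 → (124/3, 47/15)
  seg 5: up by d1 = 16/5 → (124/3, 19/3)
  seg 6: left by d6 = 51/5 → (467/15, 19/3)
  seg 7: left by d1 = 16/5 → (419/15, 19/3)
  seg 8: right by d7 = -124/3 → (-67/5, 19/3)

d5 = 47/15
d6 = 51/5
d7 = -124/3
d8 = 56/3
d9 = -212/5
d10 = 527/15
endpoint = (-67/5, 19/3)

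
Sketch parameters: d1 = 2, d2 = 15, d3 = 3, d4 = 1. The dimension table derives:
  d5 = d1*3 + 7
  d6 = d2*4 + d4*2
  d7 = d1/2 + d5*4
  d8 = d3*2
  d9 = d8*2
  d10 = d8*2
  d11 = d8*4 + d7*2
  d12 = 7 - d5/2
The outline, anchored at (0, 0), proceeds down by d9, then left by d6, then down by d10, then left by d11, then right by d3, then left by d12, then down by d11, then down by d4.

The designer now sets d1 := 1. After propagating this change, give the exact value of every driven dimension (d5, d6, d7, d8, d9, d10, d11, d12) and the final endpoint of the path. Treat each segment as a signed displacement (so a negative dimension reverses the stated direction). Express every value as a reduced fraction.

d5 = 10
d6 = 62
d7 = 81/2
d8 = 6
d9 = 12
d10 = 12
d11 = 105
d12 = 2
endpoint = (-166, -130)

Apply edit: d1 := 1
  d5 = d1*3 + 7 = 10
  d6 = d2*4 + d4*2 = 62
  d7 = d1/2 + d5*4 = 81/2
  d8 = d3*2 = 6
  d9 = d8*2 = 12
  d10 = d8*2 = 12
  d11 = d8*4 + d7*2 = 105
  d12 = 7 - d5/2 = 2
Walk from origin (0, 0):
  seg 1: down by d9 = 12 → (0, -12)
  seg 2: left by d6 = 62 → (-62, -12)
  seg 3: down by d10 = 12 → (-62, -24)
  seg 4: left by d11 = 105 → (-167, -24)
  seg 5: right by d3 = 3 → (-164, -24)
  seg 6: left by d12 = 2 → (-166, -24)
  seg 7: down by d11 = 105 → (-166, -129)
  seg 8: down by d4 = 1 → (-166, -130)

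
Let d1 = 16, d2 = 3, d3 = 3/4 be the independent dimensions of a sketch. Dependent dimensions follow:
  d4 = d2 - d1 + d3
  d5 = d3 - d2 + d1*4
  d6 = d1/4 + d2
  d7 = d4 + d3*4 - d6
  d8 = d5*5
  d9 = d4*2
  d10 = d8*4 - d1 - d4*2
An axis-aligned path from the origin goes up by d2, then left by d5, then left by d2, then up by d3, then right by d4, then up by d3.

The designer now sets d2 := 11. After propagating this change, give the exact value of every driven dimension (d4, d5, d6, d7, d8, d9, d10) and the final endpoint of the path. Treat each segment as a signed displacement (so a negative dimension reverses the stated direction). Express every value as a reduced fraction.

d4 = -17/4
d5 = 215/4
d6 = 15
d7 = -65/4
d8 = 1075/4
d9 = -17/2
d10 = 2135/2
endpoint = (-69, 25/2)

Apply edit: d2 := 11
  d4 = d2 - d1 + d3 = -17/4
  d5 = d3 - d2 + d1*4 = 215/4
  d6 = d1/4 + d2 = 15
  d7 = d4 + d3*4 - d6 = -65/4
  d8 = d5*5 = 1075/4
  d9 = d4*2 = -17/2
  d10 = d8*4 - d1 - d4*2 = 2135/2
Walk from origin (0, 0):
  seg 1: up by d2 = 11 → (0, 11)
  seg 2: left by d5 = 215/4 → (-215/4, 11)
  seg 3: left by d2 = 11 → (-259/4, 11)
  seg 4: up by d3 = 3/4 → (-259/4, 47/4)
  seg 5: right by d4 = -17/4 → (-69, 47/4)
  seg 6: up by d3 = 3/4 → (-69, 25/2)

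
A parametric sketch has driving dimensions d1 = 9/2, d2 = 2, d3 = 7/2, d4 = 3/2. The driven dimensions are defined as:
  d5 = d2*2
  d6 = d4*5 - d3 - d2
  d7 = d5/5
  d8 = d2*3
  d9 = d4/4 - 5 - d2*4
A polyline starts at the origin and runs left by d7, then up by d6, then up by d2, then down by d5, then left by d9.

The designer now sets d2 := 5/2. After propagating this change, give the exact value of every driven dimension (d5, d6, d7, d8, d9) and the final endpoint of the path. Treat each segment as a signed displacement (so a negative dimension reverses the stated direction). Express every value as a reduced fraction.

Apply edit: d2 := 5/2
  d5 = d2*2 = 5
  d6 = d4*5 - d3 - d2 = 3/2
  d7 = d5/5 = 1
  d8 = d2*3 = 15/2
  d9 = d4/4 - 5 - d2*4 = -117/8
Walk from origin (0, 0):
  seg 1: left by d7 = 1 → (-1, 0)
  seg 2: up by d6 = 3/2 → (-1, 3/2)
  seg 3: up by d2 = 5/2 → (-1, 4)
  seg 4: down by d5 = 5 → (-1, -1)
  seg 5: left by d9 = -117/8 → (109/8, -1)

d5 = 5
d6 = 3/2
d7 = 1
d8 = 15/2
d9 = -117/8
endpoint = (109/8, -1)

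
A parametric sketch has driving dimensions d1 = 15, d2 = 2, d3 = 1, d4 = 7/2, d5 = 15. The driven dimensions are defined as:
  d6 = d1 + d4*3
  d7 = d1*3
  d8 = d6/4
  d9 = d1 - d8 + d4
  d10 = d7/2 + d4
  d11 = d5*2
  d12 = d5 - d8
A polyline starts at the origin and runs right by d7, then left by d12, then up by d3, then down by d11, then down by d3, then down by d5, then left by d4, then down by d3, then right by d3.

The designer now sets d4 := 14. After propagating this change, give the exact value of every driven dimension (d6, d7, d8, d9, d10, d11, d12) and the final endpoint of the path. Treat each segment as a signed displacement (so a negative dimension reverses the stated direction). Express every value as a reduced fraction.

d6 = 57
d7 = 45
d8 = 57/4
d9 = 59/4
d10 = 73/2
d11 = 30
d12 = 3/4
endpoint = (125/4, -46)

Apply edit: d4 := 14
  d6 = d1 + d4*3 = 57
  d7 = d1*3 = 45
  d8 = d6/4 = 57/4
  d9 = d1 - d8 + d4 = 59/4
  d10 = d7/2 + d4 = 73/2
  d11 = d5*2 = 30
  d12 = d5 - d8 = 3/4
Walk from origin (0, 0):
  seg 1: right by d7 = 45 → (45, 0)
  seg 2: left by d12 = 3/4 → (177/4, 0)
  seg 3: up by d3 = 1 → (177/4, 1)
  seg 4: down by d11 = 30 → (177/4, -29)
  seg 5: down by d3 = 1 → (177/4, -30)
  seg 6: down by d5 = 15 → (177/4, -45)
  seg 7: left by d4 = 14 → (121/4, -45)
  seg 8: down by d3 = 1 → (121/4, -46)
  seg 9: right by d3 = 1 → (125/4, -46)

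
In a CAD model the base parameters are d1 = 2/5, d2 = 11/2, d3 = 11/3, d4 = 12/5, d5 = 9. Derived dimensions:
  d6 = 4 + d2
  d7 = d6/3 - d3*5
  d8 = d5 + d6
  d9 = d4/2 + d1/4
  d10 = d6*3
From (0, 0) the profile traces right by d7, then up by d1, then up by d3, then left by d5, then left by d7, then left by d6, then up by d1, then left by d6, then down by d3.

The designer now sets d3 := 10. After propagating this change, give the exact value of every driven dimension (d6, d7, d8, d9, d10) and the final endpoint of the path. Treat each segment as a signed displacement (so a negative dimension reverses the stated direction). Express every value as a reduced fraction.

d6 = 19/2
d7 = -281/6
d8 = 37/2
d9 = 13/10
d10 = 57/2
endpoint = (-28, 4/5)

Apply edit: d3 := 10
  d6 = 4 + d2 = 19/2
  d7 = d6/3 - d3*5 = -281/6
  d8 = d5 + d6 = 37/2
  d9 = d4/2 + d1/4 = 13/10
  d10 = d6*3 = 57/2
Walk from origin (0, 0):
  seg 1: right by d7 = -281/6 → (-281/6, 0)
  seg 2: up by d1 = 2/5 → (-281/6, 2/5)
  seg 3: up by d3 = 10 → (-281/6, 52/5)
  seg 4: left by d5 = 9 → (-335/6, 52/5)
  seg 5: left by d7 = -281/6 → (-9, 52/5)
  seg 6: left by d6 = 19/2 → (-37/2, 52/5)
  seg 7: up by d1 = 2/5 → (-37/2, 54/5)
  seg 8: left by d6 = 19/2 → (-28, 54/5)
  seg 9: down by d3 = 10 → (-28, 4/5)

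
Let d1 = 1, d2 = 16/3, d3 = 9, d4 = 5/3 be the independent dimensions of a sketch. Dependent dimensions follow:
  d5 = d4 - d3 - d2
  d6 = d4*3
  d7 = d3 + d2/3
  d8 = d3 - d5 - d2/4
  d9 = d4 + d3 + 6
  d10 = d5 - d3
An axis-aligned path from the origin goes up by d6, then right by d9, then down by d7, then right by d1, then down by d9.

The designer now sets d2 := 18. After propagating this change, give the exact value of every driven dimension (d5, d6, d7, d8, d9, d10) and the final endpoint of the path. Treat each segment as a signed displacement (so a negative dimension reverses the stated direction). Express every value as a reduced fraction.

d5 = -76/3
d6 = 5
d7 = 15
d8 = 179/6
d9 = 50/3
d10 = -103/3
endpoint = (53/3, -80/3)

Apply edit: d2 := 18
  d5 = d4 - d3 - d2 = -76/3
  d6 = d4*3 = 5
  d7 = d3 + d2/3 = 15
  d8 = d3 - d5 - d2/4 = 179/6
  d9 = d4 + d3 + 6 = 50/3
  d10 = d5 - d3 = -103/3
Walk from origin (0, 0):
  seg 1: up by d6 = 5 → (0, 5)
  seg 2: right by d9 = 50/3 → (50/3, 5)
  seg 3: down by d7 = 15 → (50/3, -10)
  seg 4: right by d1 = 1 → (53/3, -10)
  seg 5: down by d9 = 50/3 → (53/3, -80/3)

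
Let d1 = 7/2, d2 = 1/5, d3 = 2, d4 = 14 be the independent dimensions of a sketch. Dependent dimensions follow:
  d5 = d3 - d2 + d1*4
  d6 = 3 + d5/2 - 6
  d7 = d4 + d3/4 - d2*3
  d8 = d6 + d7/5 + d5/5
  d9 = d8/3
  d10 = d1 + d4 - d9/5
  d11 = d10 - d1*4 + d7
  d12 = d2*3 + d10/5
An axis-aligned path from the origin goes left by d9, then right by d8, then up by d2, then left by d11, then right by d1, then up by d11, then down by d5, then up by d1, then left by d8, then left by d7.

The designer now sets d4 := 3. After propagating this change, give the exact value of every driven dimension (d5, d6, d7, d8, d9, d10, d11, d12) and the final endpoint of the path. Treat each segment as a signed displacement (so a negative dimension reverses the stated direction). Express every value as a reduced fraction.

d5 = 79/5
d6 = 49/10
d7 = 29/10
d8 = 216/25
d9 = 72/25
d10 = 1481/250
d11 = -647/125
d12 = 2231/1250
endpoint = (362/125, -4319/250)

Apply edit: d4 := 3
  d5 = d3 - d2 + d1*4 = 79/5
  d6 = 3 + d5/2 - 6 = 49/10
  d7 = d4 + d3/4 - d2*3 = 29/10
  d8 = d6 + d7/5 + d5/5 = 216/25
  d9 = d8/3 = 72/25
  d10 = d1 + d4 - d9/5 = 1481/250
  d11 = d10 - d1*4 + d7 = -647/125
  d12 = d2*3 + d10/5 = 2231/1250
Walk from origin (0, 0):
  seg 1: left by d9 = 72/25 → (-72/25, 0)
  seg 2: right by d8 = 216/25 → (144/25, 0)
  seg 3: up by d2 = 1/5 → (144/25, 1/5)
  seg 4: left by d11 = -647/125 → (1367/125, 1/5)
  seg 5: right by d1 = 7/2 → (3609/250, 1/5)
  seg 6: up by d11 = -647/125 → (3609/250, -622/125)
  seg 7: down by d5 = 79/5 → (3609/250, -2597/125)
  seg 8: up by d1 = 7/2 → (3609/250, -4319/250)
  seg 9: left by d8 = 216/25 → (1449/250, -4319/250)
  seg 10: left by d7 = 29/10 → (362/125, -4319/250)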